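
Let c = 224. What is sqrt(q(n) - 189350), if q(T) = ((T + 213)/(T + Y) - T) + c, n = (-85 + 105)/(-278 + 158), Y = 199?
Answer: I*sqrt(9690178669374)/7158 ≈ 434.88*I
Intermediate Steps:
n = -1/6 (n = 20/(-120) = 20*(-1/120) = -1/6 ≈ -0.16667)
q(T) = 224 - T + (213 + T)/(199 + T) (q(T) = ((T + 213)/(T + 199) - T) + 224 = ((213 + T)/(199 + T) - T) + 224 = (-T + (213 + T)/(199 + T)) + 224 = 224 - T + (213 + T)/(199 + T))
sqrt(q(n) - 189350) = sqrt((44789 - (-1/6)**2 + 26*(-1/6))/(199 - 1/6) - 189350) = sqrt((44789 - 1*1/36 - 13/3)/(1193/6) - 189350) = sqrt(6*(44789 - 1/36 - 13/3)/1193 - 189350) = sqrt((6/1193)*(1612247/36) - 189350) = sqrt(1612247/7158 - 189350) = sqrt(-1353755053/7158) = I*sqrt(9690178669374)/7158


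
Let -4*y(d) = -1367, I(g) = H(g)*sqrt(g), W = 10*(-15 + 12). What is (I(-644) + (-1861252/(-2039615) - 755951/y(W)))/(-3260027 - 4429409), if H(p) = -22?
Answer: 1127441782/3920872251785 + 11*I*sqrt(161)/1922359 ≈ 0.00028755 + 7.2606e-5*I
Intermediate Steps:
W = -30 (W = 10*(-3) = -30)
I(g) = -22*sqrt(g)
y(d) = 1367/4 (y(d) = -1/4*(-1367) = 1367/4)
(I(-644) + (-1861252/(-2039615) - 755951/y(W)))/(-3260027 - 4429409) = (-44*I*sqrt(161) + (-1861252/(-2039615) - 755951/1367/4))/(-3260027 - 4429409) = (-44*I*sqrt(161) + (-1861252*(-1/2039615) - 755951*4/1367))/(-7689436) = (-44*I*sqrt(161) + (1861252/2039615 - 2212))*(-1/7689436) = (-44*I*sqrt(161) - 4509767128/2039615)*(-1/7689436) = (-4509767128/2039615 - 44*I*sqrt(161))*(-1/7689436) = 1127441782/3920872251785 + 11*I*sqrt(161)/1922359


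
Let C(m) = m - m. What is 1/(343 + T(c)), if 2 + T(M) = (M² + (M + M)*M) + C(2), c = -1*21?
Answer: 1/1664 ≈ 0.00060096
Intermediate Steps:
c = -21
C(m) = 0
T(M) = -2 + 3*M² (T(M) = -2 + ((M² + (M + M)*M) + 0) = -2 + ((M² + (2*M)*M) + 0) = -2 + ((M² + 2*M²) + 0) = -2 + (3*M² + 0) = -2 + 3*M²)
1/(343 + T(c)) = 1/(343 + (-2 + 3*(-21)²)) = 1/(343 + (-2 + 3*441)) = 1/(343 + (-2 + 1323)) = 1/(343 + 1321) = 1/1664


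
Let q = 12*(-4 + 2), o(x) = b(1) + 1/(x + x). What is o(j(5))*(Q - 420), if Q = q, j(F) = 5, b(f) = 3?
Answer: -6882/5 ≈ -1376.4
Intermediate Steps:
o(x) = 3 + 1/(2*x) (o(x) = 3 + 1/(x + x) = 3 + 1/(2*x))
q = -24 (q = 12*(-2) = -24)
Q = -24
o(j(5))*(Q - 420) = (3 + (½)/5)*(-24 - 420) = (3 + (½)*(⅕))*(-444) = (3 + ⅒)*(-444) = (31/10)*(-444) = -6882/5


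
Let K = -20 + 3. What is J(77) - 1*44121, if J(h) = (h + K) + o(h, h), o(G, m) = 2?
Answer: -44059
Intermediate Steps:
K = -17
J(h) = -15 + h (J(h) = (h - 17) + 2 = (-17 + h) + 2 = -15 + h)
J(77) - 1*44121 = (-15 + 77) - 1*44121 = 62 - 44121 = -44059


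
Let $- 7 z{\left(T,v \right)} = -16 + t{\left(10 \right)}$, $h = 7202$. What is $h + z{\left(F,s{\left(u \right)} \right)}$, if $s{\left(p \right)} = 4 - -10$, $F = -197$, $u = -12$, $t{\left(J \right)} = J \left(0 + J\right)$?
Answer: $7190$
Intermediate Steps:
$t{\left(J \right)} = J^{2}$ ($t{\left(J \right)} = J J = J^{2}$)
$s{\left(p \right)} = 14$ ($s{\left(p \right)} = 4 + 10 = 14$)
$z{\left(T,v \right)} = -12$ ($z{\left(T,v \right)} = - \frac{-16 + 10^{2}}{7} = - \frac{-16 + 100}{7} = \left(- \frac{1}{7}\right) 84 = -12$)
$h + z{\left(F,s{\left(u \right)} \right)} = 7202 - 12 = 7190$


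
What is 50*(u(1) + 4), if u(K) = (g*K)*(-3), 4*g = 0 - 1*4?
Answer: 350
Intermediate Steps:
g = -1 (g = (0 - 1*4)/4 = (0 - 4)/4 = (¼)*(-4) = -1)
u(K) = 3*K (u(K) = -K*(-3) = 3*K)
50*(u(1) + 4) = 50*(3*1 + 4) = 50*(3 + 4) = 50*7 = 350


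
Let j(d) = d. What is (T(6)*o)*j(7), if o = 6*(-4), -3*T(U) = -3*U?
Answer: -1008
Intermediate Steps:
T(U) = U (T(U) = -(-1)*U = U)
o = -24
(T(6)*o)*j(7) = (6*(-24))*7 = -144*7 = -1008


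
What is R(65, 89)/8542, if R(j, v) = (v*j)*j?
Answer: 376025/8542 ≈ 44.021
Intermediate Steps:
R(j, v) = v*j**2 (R(j, v) = (j*v)*j = v*j**2)
R(65, 89)/8542 = (89*65**2)/8542 = (89*4225)*(1/8542) = 376025*(1/8542) = 376025/8542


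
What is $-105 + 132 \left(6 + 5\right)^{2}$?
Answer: $15867$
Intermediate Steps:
$-105 + 132 \left(6 + 5\right)^{2} = -105 + 132 \cdot 11^{2} = -105 + 132 \cdot 121 = -105 + 15972 = 15867$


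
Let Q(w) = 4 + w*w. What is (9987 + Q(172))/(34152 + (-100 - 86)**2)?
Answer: 39575/68748 ≈ 0.57565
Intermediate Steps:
Q(w) = 4 + w**2
(9987 + Q(172))/(34152 + (-100 - 86)**2) = (9987 + (4 + 172**2))/(34152 + (-100 - 86)**2) = (9987 + (4 + 29584))/(34152 + (-186)**2) = (9987 + 29588)/(34152 + 34596) = 39575/68748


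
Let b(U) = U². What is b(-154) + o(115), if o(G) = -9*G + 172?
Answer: 22853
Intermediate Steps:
o(G) = 172 - 9*G
b(-154) + o(115) = (-154)² + (172 - 9*115) = 23716 + (172 - 1035) = 23716 - 863 = 22853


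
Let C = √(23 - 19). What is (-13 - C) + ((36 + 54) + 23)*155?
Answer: 17500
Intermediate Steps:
C = 2 (C = √4 = 2)
(-13 - C) + ((36 + 54) + 23)*155 = (-13 - 1*2) + ((36 + 54) + 23)*155 = (-13 - 2) + (90 + 23)*155 = -15 + 113*155 = -15 + 17515 = 17500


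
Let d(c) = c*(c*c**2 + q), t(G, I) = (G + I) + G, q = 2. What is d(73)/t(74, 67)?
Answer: 28398387/215 ≈ 1.3209e+5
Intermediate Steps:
t(G, I) = I + 2*G
d(c) = c*(2 + c**3) (d(c) = c*(c*c**2 + 2) = c*(c**3 + 2) = c*(2 + c**3))
d(73)/t(74, 67) = (73*(2 + 73**3))/(67 + 2*74) = (73*(2 + 389017))/(67 + 148) = (73*389019)/215 = 28398387*(1/215) = 28398387/215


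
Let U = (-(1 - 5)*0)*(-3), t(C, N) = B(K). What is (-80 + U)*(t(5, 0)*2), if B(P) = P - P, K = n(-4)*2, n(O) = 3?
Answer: 0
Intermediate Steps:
K = 6 (K = 3*2 = 6)
B(P) = 0
t(C, N) = 0
U = 0 (U = (-1*(-4)*0)*(-3) = (4*0)*(-3) = 0*(-3) = 0)
(-80 + U)*(t(5, 0)*2) = (-80 + 0)*(0*2) = -80*0 = 0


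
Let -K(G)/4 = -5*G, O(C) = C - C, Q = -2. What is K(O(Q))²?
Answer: 0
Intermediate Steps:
O(C) = 0
K(G) = 20*G (K(G) = -(-20)*G = 20*G)
K(O(Q))² = (20*0)² = 0² = 0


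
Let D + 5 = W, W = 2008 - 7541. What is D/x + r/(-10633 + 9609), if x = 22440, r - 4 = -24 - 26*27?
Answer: 219391/478720 ≈ 0.45829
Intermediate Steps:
r = -722 (r = 4 + (-24 - 26*27) = 4 + (-24 - 702) = 4 - 726 = -722)
W = -5533
D = -5538 (D = -5 - 5533 = -5538)
D/x + r/(-10633 + 9609) = -5538/22440 - 722/(-10633 + 9609) = -5538*1/22440 - 722/(-1024) = -923/3740 - 722*(-1/1024) = -923/3740 + 361/512 = 219391/478720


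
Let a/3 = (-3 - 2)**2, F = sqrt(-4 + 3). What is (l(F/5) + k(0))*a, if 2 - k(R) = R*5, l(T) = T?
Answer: 150 + 15*I ≈ 150.0 + 15.0*I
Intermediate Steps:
F = I (F = sqrt(-1) = I ≈ 1.0*I)
a = 75 (a = 3*(-3 - 2)**2 = 3*(-5)**2 = 3*25 = 75)
k(R) = 2 - 5*R (k(R) = 2 - R*5 = 2 - 5*R)
(l(F/5) + k(0))*a = (I/5 + (2 - 5*0))*75 = (I*(1/5) + (2 + 0))*75 = (I/5 + 2)*75 = (2 + I/5)*75 = 150 + 15*I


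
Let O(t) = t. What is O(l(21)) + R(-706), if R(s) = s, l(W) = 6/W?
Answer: -4940/7 ≈ -705.71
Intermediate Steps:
O(l(21)) + R(-706) = 6/21 - 706 = 6*(1/21) - 706 = 2/7 - 706 = -4940/7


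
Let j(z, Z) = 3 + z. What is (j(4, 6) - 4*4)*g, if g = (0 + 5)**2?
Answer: -225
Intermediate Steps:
g = 25 (g = 5**2 = 25)
(j(4, 6) - 4*4)*g = ((3 + 4) - 4*4)*25 = (7 - 16)*25 = -9*25 = -225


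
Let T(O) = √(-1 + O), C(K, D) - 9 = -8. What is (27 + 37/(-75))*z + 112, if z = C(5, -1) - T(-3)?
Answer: 10388/75 - 3976*I/75 ≈ 138.51 - 53.013*I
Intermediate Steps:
C(K, D) = 1 (C(K, D) = 9 - 8 = 1)
z = 1 - 2*I (z = 1 - √(-1 - 3) = 1 - √(-4) = 1 - 2*I ≈ 1.0 - 2.0*I)
(27 + 37/(-75))*z + 112 = (27 + 37/(-75))*(1 - 2*I) + 112 = (27 + 37*(-1/75))*(1 - 2*I) + 112 = (27 - 37/75)*(1 - 2*I) + 112 = 1988*(1 - 2*I)/75 + 112 = (1988/75 - 3976*I/75) + 112 = 10388/75 - 3976*I/75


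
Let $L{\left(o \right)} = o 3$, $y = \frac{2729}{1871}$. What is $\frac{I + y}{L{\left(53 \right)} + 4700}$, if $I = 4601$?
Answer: $\frac{8611200}{9091189} \approx 0.9472$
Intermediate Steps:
$y = \frac{2729}{1871}$ ($y = 2729 \cdot \frac{1}{1871} = \frac{2729}{1871} \approx 1.4586$)
$L{\left(o \right)} = 3 o$
$\frac{I + y}{L{\left(53 \right)} + 4700} = \frac{4601 + \frac{2729}{1871}}{3 \cdot 53 + 4700} = \frac{8611200}{1871 \left(159 + 4700\right)} = \frac{8611200}{1871 \cdot 4859} = \frac{8611200}{1871} \cdot \frac{1}{4859} = \frac{8611200}{9091189}$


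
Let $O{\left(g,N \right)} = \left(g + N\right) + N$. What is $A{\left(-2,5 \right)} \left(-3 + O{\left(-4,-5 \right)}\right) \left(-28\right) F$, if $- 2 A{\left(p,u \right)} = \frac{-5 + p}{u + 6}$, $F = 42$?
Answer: $\frac{69972}{11} \approx 6361.1$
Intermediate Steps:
$O{\left(g,N \right)} = g + 2 N$ ($O{\left(g,N \right)} = \left(N + g\right) + N = g + 2 N$)
$A{\left(p,u \right)} = - \frac{-5 + p}{2 \left(6 + u\right)}$ ($A{\left(p,u \right)} = - \frac{\left(-5 + p\right) \frac{1}{u + 6}}{2} = - \frac{\left(-5 + p\right) \frac{1}{6 + u}}{2} = - \frac{\frac{1}{6 + u} \left(-5 + p\right)}{2} = - \frac{-5 + p}{2 \left(6 + u\right)}$)
$A{\left(-2,5 \right)} \left(-3 + O{\left(-4,-5 \right)}\right) \left(-28\right) F = \frac{5 - -2}{2 \left(6 + 5\right)} \left(-3 + \left(-4 + 2 \left(-5\right)\right)\right) \left(-28\right) 42 = \frac{5 + 2}{2 \cdot 11} \left(-3 - 14\right) \left(-28\right) 42 = \frac{1}{2} \cdot \frac{1}{11} \cdot 7 \left(-3 - 14\right) \left(-28\right) 42 = \frac{7}{22} \left(-17\right) \left(-28\right) 42 = \left(- \frac{119}{22}\right) \left(-28\right) 42 = \frac{1666}{11} \cdot 42 = \frac{69972}{11}$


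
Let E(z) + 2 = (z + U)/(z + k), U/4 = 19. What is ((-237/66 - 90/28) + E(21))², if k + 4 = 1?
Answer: 22420225/1920996 ≈ 11.671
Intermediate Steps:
k = -3 (k = -4 + 1 = -3)
U = 76 (U = 4*19 = 76)
E(z) = -2 + (76 + z)/(-3 + z) (E(z) = -2 + (z + 76)/(z - 3) = -2 + (76 + z)/(-3 + z))
((-237/66 - 90/28) + E(21))² = ((-237/66 - 90/28) + (82 - 1*21)/(-3 + 21))² = ((-237*1/66 - 90*1/28) + (82 - 21)/18)² = ((-79/22 - 45/14) + (1/18)*61)² = (-524/77 + 61/18)² = (-4735/1386)² = 22420225/1920996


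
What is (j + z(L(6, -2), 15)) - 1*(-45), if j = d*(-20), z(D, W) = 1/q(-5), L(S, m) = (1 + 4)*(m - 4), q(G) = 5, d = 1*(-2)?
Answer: 426/5 ≈ 85.200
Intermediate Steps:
d = -2
L(S, m) = -20 + 5*m (L(S, m) = 5*(-4 + m) = -20 + 5*m)
z(D, W) = ⅕ (z(D, W) = 1/5 = ⅕)
j = 40 (j = -2*(-20) = 40)
(j + z(L(6, -2), 15)) - 1*(-45) = (40 + ⅕) - 1*(-45) = 201/5 + 45 = 426/5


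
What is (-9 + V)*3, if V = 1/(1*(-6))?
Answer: -55/2 ≈ -27.500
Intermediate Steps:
V = -1/6 (V = 1/(-6) = -1/6 ≈ -0.16667)
(-9 + V)*3 = (-9 - 1/6)*3 = -55/6*3 = -55/2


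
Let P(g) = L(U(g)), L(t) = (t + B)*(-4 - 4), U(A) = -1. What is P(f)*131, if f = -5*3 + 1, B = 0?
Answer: 1048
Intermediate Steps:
L(t) = -8*t (L(t) = (t + 0)*(-4 - 4) = t*(-8) = -8*t)
f = -14 (f = -15 + 1 = -14)
P(g) = 8 (P(g) = -8*(-1) = 8)
P(f)*131 = 8*131 = 1048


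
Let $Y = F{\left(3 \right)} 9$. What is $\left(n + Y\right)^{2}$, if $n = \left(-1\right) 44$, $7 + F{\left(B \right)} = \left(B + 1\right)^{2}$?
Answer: $1369$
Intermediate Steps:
$F{\left(B \right)} = -7 + \left(1 + B\right)^{2}$ ($F{\left(B \right)} = -7 + \left(B + 1\right)^{2} = -7 + \left(1 + B\right)^{2}$)
$Y = 81$ ($Y = \left(-7 + \left(1 + 3\right)^{2}\right) 9 = \left(-7 + 4^{2}\right) 9 = \left(-7 + 16\right) 9 = 9 \cdot 9 = 81$)
$n = -44$
$\left(n + Y\right)^{2} = \left(-44 + 81\right)^{2} = 37^{2} = 1369$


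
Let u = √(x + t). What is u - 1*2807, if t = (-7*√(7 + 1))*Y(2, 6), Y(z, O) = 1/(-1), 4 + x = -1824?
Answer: -2807 + I*√(1828 - 14*√2) ≈ -2807.0 + 42.523*I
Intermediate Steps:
x = -1828 (x = -4 - 1824 = -1828)
Y(z, O) = -1
t = 14*√2 (t = -7*√(7 + 1)*(-1) = -14*√2*(-1) = 14*√2 ≈ 19.799)
u = √(-1828 + 14*√2) ≈ 42.523*I
u - 1*2807 = √(-1828 + 14*√2) - 1*2807 = √(-1828 + 14*√2) - 2807 = -2807 + √(-1828 + 14*√2)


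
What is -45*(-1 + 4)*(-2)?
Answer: 270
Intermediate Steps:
-45*(-1 + 4)*(-2) = -45*3*(-2) = -9*15*(-2) = -135*(-2) = 270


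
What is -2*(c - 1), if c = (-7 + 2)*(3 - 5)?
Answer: -18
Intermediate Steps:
c = 10 (c = -5*(-2) = 10)
-2*(c - 1) = -2*(10 - 1) = -2*9 = -18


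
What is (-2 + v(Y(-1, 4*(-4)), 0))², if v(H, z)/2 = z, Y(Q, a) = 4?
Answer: 4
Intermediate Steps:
v(H, z) = 2*z
(-2 + v(Y(-1, 4*(-4)), 0))² = (-2 + 2*0)² = (-2 + 0)² = (-2)² = 4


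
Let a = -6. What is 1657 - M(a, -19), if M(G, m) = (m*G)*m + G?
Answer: 3829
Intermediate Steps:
M(G, m) = G + G*m² (M(G, m) = (G*m)*m + G = G*m² + G = G + G*m²)
1657 - M(a, -19) = 1657 - (-6)*(1 + (-19)²) = 1657 - (-6)*(1 + 361) = 1657 - (-6)*362 = 1657 - 1*(-2172) = 1657 + 2172 = 3829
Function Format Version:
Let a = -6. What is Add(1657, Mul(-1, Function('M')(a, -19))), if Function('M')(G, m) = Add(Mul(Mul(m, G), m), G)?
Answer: 3829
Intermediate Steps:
Function('M')(G, m) = Add(G, Mul(G, Pow(m, 2))) (Function('M')(G, m) = Add(Mul(Mul(G, m), m), G) = Add(Mul(G, Pow(m, 2)), G) = Add(G, Mul(G, Pow(m, 2))))
Add(1657, Mul(-1, Function('M')(a, -19))) = Add(1657, Mul(-1, Mul(-6, Add(1, Pow(-19, 2))))) = Add(1657, Mul(-1, Mul(-6, Add(1, 361)))) = Add(1657, Mul(-1, Mul(-6, 362))) = Add(1657, Mul(-1, -2172)) = Add(1657, 2172) = 3829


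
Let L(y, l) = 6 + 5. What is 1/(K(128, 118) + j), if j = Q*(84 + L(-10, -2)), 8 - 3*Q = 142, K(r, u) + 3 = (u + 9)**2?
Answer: 3/35648 ≈ 8.4156e-5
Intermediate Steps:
L(y, l) = 11
K(r, u) = -3 + (9 + u)**2 (K(r, u) = -3 + (u + 9)**2 = -3 + (9 + u)**2)
Q = -134/3 (Q = 8/3 - 1/3*142 = 8/3 - 142/3 = -134/3 ≈ -44.667)
j = -12730/3 (j = -134*(84 + 11)/3 = -134/3*95 = -12730/3 ≈ -4243.3)
1/(K(128, 118) + j) = 1/((-3 + (9 + 118)**2) - 12730/3) = 1/((-3 + 127**2) - 12730/3) = 1/((-3 + 16129) - 12730/3) = 1/(16126 - 12730/3) = 1/(35648/3) = 3/35648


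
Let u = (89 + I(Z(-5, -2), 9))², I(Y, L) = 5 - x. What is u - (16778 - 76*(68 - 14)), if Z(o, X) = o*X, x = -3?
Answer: -3265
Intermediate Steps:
Z(o, X) = X*o
I(Y, L) = 8 (I(Y, L) = 5 - 1*(-3) = 5 + 3 = 8)
u = 9409 (u = (89 + 8)² = 97² = 9409)
u - (16778 - 76*(68 - 14)) = 9409 - (16778 - 76*(68 - 14)) = 9409 - (16778 - 76*54) = 9409 - (16778 - 1*4104) = 9409 - (16778 - 4104) = 9409 - 1*12674 = 9409 - 12674 = -3265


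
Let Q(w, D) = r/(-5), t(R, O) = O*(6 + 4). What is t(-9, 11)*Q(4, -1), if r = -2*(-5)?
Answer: -220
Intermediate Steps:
r = 10
t(R, O) = 10*O (t(R, O) = O*10 = 10*O)
Q(w, D) = -2 (Q(w, D) = 10/(-5) = 10*(-⅕) = -2)
t(-9, 11)*Q(4, -1) = (10*11)*(-2) = 110*(-2) = -220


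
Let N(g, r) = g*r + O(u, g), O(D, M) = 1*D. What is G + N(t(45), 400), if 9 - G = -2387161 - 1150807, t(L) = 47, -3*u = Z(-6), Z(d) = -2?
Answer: 10670333/3 ≈ 3.5568e+6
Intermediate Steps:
u = ⅔ (u = -⅓*(-2) = ⅔ ≈ 0.66667)
O(D, M) = D
N(g, r) = ⅔ + g*r (N(g, r) = g*r + ⅔ = ⅔ + g*r)
G = 3537977 (G = 9 - (-2387161 - 1150807) = 9 - 1*(-3537968) = 9 + 3537968 = 3537977)
G + N(t(45), 400) = 3537977 + (⅔ + 47*400) = 3537977 + (⅔ + 18800) = 3537977 + 56402/3 = 10670333/3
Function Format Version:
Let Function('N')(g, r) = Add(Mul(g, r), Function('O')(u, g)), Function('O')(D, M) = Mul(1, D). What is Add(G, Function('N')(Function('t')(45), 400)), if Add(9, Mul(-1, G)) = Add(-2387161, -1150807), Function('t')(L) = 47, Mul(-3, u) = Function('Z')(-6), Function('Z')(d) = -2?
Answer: Rational(10670333, 3) ≈ 3.5568e+6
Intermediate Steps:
u = Rational(2, 3) (u = Mul(Rational(-1, 3), -2) = Rational(2, 3) ≈ 0.66667)
Function('O')(D, M) = D
Function('N')(g, r) = Add(Rational(2, 3), Mul(g, r)) (Function('N')(g, r) = Add(Mul(g, r), Rational(2, 3)) = Add(Rational(2, 3), Mul(g, r)))
G = 3537977 (G = Add(9, Mul(-1, Add(-2387161, -1150807))) = Add(9, Mul(-1, -3537968)) = Add(9, 3537968) = 3537977)
Add(G, Function('N')(Function('t')(45), 400)) = Add(3537977, Add(Rational(2, 3), Mul(47, 400))) = Add(3537977, Add(Rational(2, 3), 18800)) = Add(3537977, Rational(56402, 3)) = Rational(10670333, 3)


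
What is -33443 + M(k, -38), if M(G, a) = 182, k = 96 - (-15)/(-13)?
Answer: -33261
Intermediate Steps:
k = 1233/13 (k = 96 - (-15)*(-1)/13 = 96 - 1*15/13 = 96 - 15/13 = 1233/13 ≈ 94.846)
-33443 + M(k, -38) = -33443 + 182 = -33261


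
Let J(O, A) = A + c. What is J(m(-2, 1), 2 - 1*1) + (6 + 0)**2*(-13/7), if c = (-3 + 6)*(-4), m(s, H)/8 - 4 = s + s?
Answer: -545/7 ≈ -77.857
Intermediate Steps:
m(s, H) = 32 + 16*s (m(s, H) = 32 + 8*(s + s) = 32 + 8*(2*s) = 32 + 16*s)
c = -12 (c = 3*(-4) = -12)
J(O, A) = -12 + A (J(O, A) = A - 12 = -12 + A)
J(m(-2, 1), 2 - 1*1) + (6 + 0)**2*(-13/7) = (-12 + (2 - 1*1)) + (6 + 0)**2*(-13/7) = (-12 + (2 - 1)) + 6**2*(-13*1/7) = (-12 + 1) + 36*(-13/7) = -11 - 468/7 = -545/7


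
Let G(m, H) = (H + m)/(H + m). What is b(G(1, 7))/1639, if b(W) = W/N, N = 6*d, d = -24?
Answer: -1/236016 ≈ -4.2370e-6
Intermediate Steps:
N = -144 (N = 6*(-24) = -144)
G(m, H) = 1
b(W) = -W/144 (b(W) = W/(-144) = W*(-1/144) = -W/144)
b(G(1, 7))/1639 = -1/144*1/1639 = -1/236016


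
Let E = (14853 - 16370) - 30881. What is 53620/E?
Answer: -26810/16199 ≈ -1.6550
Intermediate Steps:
E = -32398 (E = -1517 - 30881 = -32398)
53620/E = 53620/(-32398) = 53620*(-1/32398) = -26810/16199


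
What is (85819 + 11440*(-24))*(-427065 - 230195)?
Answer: 124051909660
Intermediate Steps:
(85819 + 11440*(-24))*(-427065 - 230195) = (85819 - 274560)*(-657260) = -188741*(-657260) = 124051909660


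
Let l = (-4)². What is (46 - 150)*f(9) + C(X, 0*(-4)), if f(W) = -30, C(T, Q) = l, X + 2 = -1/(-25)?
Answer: 3136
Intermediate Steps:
l = 16
X = -49/25 (X = -2 - 1/(-25) = -2 - 1*(-1/25) = -2 + 1/25 = -49/25 ≈ -1.9600)
C(T, Q) = 16
(46 - 150)*f(9) + C(X, 0*(-4)) = (46 - 150)*(-30) + 16 = -104*(-30) + 16 = 3120 + 16 = 3136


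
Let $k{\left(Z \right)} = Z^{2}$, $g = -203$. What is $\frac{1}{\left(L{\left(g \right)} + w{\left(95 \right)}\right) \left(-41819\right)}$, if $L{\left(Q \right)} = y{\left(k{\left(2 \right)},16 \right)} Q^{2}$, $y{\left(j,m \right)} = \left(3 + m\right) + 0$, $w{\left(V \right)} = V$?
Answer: $- \frac{1}{32747037054} \approx -3.0537 \cdot 10^{-11}$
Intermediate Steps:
$y{\left(j,m \right)} = 3 + m$
$L{\left(Q \right)} = 19 Q^{2}$ ($L{\left(Q \right)} = \left(3 + 16\right) Q^{2} = 19 Q^{2}$)
$\frac{1}{\left(L{\left(g \right)} + w{\left(95 \right)}\right) \left(-41819\right)} = \frac{1}{\left(19 \left(-203\right)^{2} + 95\right) \left(-41819\right)} = \frac{1}{19 \cdot 41209 + 95} \left(- \frac{1}{41819}\right) = \frac{1}{782971 + 95} \left(- \frac{1}{41819}\right) = \frac{1}{783066} \left(- \frac{1}{41819}\right) = - \frac{1}{32747037054}$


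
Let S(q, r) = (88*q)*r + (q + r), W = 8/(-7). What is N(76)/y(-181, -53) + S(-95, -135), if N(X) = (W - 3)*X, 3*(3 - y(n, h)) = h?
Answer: 244852984/217 ≈ 1.1284e+6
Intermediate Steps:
W = -8/7 (W = 8*(-⅐) = -8/7 ≈ -1.1429)
y(n, h) = 3 - h/3
S(q, r) = q + r + 88*q*r (S(q, r) = 88*q*r + (q + r) = q + r + 88*q*r)
N(X) = -29*X/7 (N(X) = (-8/7 - 3)*X = -29*X/7)
N(76)/y(-181, -53) + S(-95, -135) = (-29/7*76)/(3 - ⅓*(-53)) + (-95 - 135 + 88*(-95)*(-135)) = -2204/(7*(3 + 53/3)) + (-95 - 135 + 1128600) = -2204/(7*62/3) + 1128370 = -2204/7*3/62 + 1128370 = -3306/217 + 1128370 = 244852984/217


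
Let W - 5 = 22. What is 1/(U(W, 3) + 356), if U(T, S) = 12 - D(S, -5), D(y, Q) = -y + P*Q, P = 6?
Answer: 1/401 ≈ 0.0024938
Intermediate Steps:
W = 27 (W = 5 + 22 = 27)
D(y, Q) = -y + 6*Q
U(T, S) = 42 + S (U(T, S) = 12 - (-S + 6*(-5)) = 12 - (-S - 30) = 12 - (-30 - S) = 12 + (30 + S) = 42 + S)
1/(U(W, 3) + 356) = 1/((42 + 3) + 356) = 1/(45 + 356) = 1/401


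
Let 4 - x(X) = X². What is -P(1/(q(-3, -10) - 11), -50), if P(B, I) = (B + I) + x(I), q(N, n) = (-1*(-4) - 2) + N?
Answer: 30553/12 ≈ 2546.1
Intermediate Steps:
q(N, n) = 2 + N (q(N, n) = (4 - 2) + N = 2 + N)
x(X) = 4 - X²
P(B, I) = 4 + B + I - I² (P(B, I) = (B + I) + (4 - I²) = 4 + B + I - I²)
-P(1/(q(-3, -10) - 11), -50) = -(4 + 1/((2 - 3) - 11) - 50 - 1*(-50)²) = -(4 + 1/(-1 - 11) - 50 - 1*2500) = -(4 + 1/(-12) - 50 - 2500) = -(4 - 1/12 - 50 - 2500) = -1*(-30553/12) = 30553/12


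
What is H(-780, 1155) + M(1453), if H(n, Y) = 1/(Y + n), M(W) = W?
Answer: 544876/375 ≈ 1453.0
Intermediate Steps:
H(-780, 1155) + M(1453) = 1/(1155 - 780) + 1453 = 1/375 + 1453 = 544876/375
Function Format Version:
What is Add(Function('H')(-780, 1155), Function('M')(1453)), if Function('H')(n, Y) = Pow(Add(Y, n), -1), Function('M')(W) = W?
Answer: Rational(544876, 375) ≈ 1453.0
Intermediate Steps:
Add(Function('H')(-780, 1155), Function('M')(1453)) = Add(Pow(Add(1155, -780), -1), 1453) = Add(Pow(375, -1), 1453) = Add(Rational(1, 375), 1453) = Rational(544876, 375)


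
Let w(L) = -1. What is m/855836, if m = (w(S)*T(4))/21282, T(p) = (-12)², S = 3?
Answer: -6/758912573 ≈ -7.9061e-9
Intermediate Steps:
T(p) = 144
m = -24/3547 (m = -1*144/21282 = -144*1/21282 = -24/3547 ≈ -0.0067663)
m/855836 = -24/3547/855836 = -24/3547*1/855836 = -6/758912573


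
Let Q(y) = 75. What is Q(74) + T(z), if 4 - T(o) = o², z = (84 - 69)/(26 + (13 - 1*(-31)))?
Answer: 15475/196 ≈ 78.954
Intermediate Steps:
z = 3/14 (z = 15/(26 + (13 + 31)) = 15/(26 + 44) = 15/70 = 15*(1/70) = 3/14 ≈ 0.21429)
T(o) = 4 - o²
Q(74) + T(z) = 75 + (4 - (3/14)²) = 75 + (4 - 1*9/196) = 75 + (4 - 9/196) = 75 + 775/196 = 15475/196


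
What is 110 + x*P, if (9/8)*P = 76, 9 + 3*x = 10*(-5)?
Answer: -32902/27 ≈ -1218.6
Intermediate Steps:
x = -59/3 (x = -3 + (10*(-5))/3 = -3 + (1/3)*(-50) = -3 - 50/3 = -59/3 ≈ -19.667)
P = 608/9 (P = (8/9)*76 = 608/9 ≈ 67.556)
110 + x*P = 110 - 59/3*608/9 = 110 - 35872/27 = -32902/27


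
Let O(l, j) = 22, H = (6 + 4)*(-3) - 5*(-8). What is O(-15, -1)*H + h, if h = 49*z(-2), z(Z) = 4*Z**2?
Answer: 1004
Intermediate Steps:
H = 10 (H = 10*(-3) + 40 = -30 + 40 = 10)
h = 784 (h = 49*(4*(-2)**2) = 49*(4*4) = 49*16 = 784)
O(-15, -1)*H + h = 22*10 + 784 = 220 + 784 = 1004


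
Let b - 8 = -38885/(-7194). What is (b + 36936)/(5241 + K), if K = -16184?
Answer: -24164911/7156722 ≈ -3.3765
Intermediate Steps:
b = 8767/654 (b = 8 - 38885/(-7194) = 8 - 38885*(-1/7194) = 8 + 3535/654 = 8767/654 ≈ 13.405)
(b + 36936)/(5241 + K) = (8767/654 + 36936)/(5241 - 16184) = (24164911/654)/(-10943) = (24164911/654)*(-1/10943) = -24164911/7156722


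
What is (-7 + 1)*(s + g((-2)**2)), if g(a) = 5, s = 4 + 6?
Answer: -90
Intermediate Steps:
s = 10
(-7 + 1)*(s + g((-2)**2)) = (-7 + 1)*(10 + 5) = -6*15 = -90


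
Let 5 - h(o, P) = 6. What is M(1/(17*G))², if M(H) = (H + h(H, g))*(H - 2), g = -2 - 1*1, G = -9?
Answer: 2235209284/547981281 ≈ 4.0790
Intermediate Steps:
g = -3 (g = -2 - 1 = -3)
h(o, P) = -1 (h(o, P) = 5 - 1*6 = 5 - 6 = -1)
M(H) = (-1 + H)*(-2 + H) (M(H) = (H - 1)*(H - 2) = (-1 + H)*(-2 + H))
M(1/(17*G))² = (2 + (1/(17*(-9)))² - 3/(17*(-9)))² = (2 + ((1/17)*(-⅑))² - 3*(-1)/(17*9))² = (2 + (-1/153)² - 3*(-1/153))² = (2 + 1/23409 + 1/51)² = (47278/23409)² = 2235209284/547981281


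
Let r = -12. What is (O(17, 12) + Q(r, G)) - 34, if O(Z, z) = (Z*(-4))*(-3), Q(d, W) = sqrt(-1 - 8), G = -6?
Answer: 170 + 3*I ≈ 170.0 + 3.0*I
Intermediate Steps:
Q(d, W) = 3*I (Q(d, W) = sqrt(-9) = 3*I)
O(Z, z) = 12*Z (O(Z, z) = -4*Z*(-3) = 12*Z)
(O(17, 12) + Q(r, G)) - 34 = (12*17 + 3*I) - 34 = (204 + 3*I) - 34 = 170 + 3*I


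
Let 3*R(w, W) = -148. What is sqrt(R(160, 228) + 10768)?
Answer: 2*sqrt(24117)/3 ≈ 103.53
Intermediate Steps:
R(w, W) = -148/3 (R(w, W) = (1/3)*(-148) = -148/3)
sqrt(R(160, 228) + 10768) = sqrt(-148/3 + 10768) = sqrt(32156/3) = 2*sqrt(24117)/3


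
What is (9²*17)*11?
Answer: 15147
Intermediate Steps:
(9²*17)*11 = (81*17)*11 = 1377*11 = 15147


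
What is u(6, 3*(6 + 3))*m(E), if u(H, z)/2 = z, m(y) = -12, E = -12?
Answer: -648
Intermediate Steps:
u(H, z) = 2*z
u(6, 3*(6 + 3))*m(E) = (2*(3*(6 + 3)))*(-12) = (2*(3*9))*(-12) = (2*27)*(-12) = 54*(-12) = -648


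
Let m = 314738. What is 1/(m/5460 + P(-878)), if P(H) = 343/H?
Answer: 599235/34308398 ≈ 0.017466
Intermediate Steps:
1/(m/5460 + P(-878)) = 1/(314738/5460 + 343/(-878)) = 1/(314738*(1/5460) + 343*(-1/878)) = 1/(157369/2730 - 343/878) = 1/(34308398/599235) = 599235/34308398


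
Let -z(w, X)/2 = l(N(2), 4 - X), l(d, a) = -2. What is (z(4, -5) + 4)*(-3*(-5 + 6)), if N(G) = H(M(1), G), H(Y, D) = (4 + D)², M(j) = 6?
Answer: -24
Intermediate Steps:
N(G) = (4 + G)²
z(w, X) = 4 (z(w, X) = -2*(-2) = 4)
(z(4, -5) + 4)*(-3*(-5 + 6)) = (4 + 4)*(-3*(-5 + 6)) = 8*(-3*1) = 8*(-3) = -24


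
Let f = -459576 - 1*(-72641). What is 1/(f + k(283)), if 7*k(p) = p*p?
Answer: -7/2628456 ≈ -2.6632e-6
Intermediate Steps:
k(p) = p²/7 (k(p) = (p*p)/7 = p²/7)
f = -386935 (f = -459576 + 72641 = -386935)
1/(f + k(283)) = 1/(-386935 + (⅐)*283²) = 1/(-386935 + (⅐)*80089) = 1/(-386935 + 80089/7) = 1/(-2628456/7) = -7/2628456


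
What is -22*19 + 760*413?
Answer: 313462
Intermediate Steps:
-22*19 + 760*413 = -418 + 313880 = 313462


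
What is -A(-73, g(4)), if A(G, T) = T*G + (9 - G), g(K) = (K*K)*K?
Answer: 4590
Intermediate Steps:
g(K) = K**3 (g(K) = K**2*K = K**3)
A(G, T) = 9 - G + G*T (A(G, T) = G*T + (9 - G) = 9 - G + G*T)
-A(-73, g(4)) = -(9 - 1*(-73) - 73*4**3) = -(9 + 73 - 73*64) = -(9 + 73 - 4672) = -1*(-4590) = 4590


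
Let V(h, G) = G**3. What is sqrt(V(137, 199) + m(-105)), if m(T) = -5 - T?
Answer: sqrt(7880699) ≈ 2807.3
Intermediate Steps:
sqrt(V(137, 199) + m(-105)) = sqrt(199**3 + (-5 - 1*(-105))) = sqrt(7880599 + (-5 + 105)) = sqrt(7880599 + 100) = sqrt(7880699)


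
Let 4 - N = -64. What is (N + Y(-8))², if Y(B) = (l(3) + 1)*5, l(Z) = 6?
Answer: 10609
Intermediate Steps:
N = 68 (N = 4 - 1*(-64) = 4 + 64 = 68)
Y(B) = 35 (Y(B) = (6 + 1)*5 = 7*5 = 35)
(N + Y(-8))² = (68 + 35)² = 103² = 10609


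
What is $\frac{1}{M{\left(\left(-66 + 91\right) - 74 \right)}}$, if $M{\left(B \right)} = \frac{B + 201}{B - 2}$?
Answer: $- \frac{51}{152} \approx -0.33553$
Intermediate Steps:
$M{\left(B \right)} = \frac{201 + B}{-2 + B}$
$\frac{1}{M{\left(\left(-66 + 91\right) - 74 \right)}} = \frac{1}{\frac{1}{-2 + \left(\left(-66 + 91\right) - 74\right)} \left(201 + \left(\left(-66 + 91\right) - 74\right)\right)} = \frac{1}{\frac{1}{-2 + \left(25 - 74\right)} \left(201 + \left(25 - 74\right)\right)} = \frac{1}{\frac{1}{-2 - 49} \left(201 - 49\right)} = \frac{1}{\frac{1}{-51} \cdot 152} = \frac{1}{\left(- \frac{1}{51}\right) 152} = \frac{1}{- \frac{152}{51}} = - \frac{51}{152}$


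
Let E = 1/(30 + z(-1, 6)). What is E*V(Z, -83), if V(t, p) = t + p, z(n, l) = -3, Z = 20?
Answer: -7/3 ≈ -2.3333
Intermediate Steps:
E = 1/27 (E = 1/(30 - 3) = 1/27 ≈ 0.037037)
V(t, p) = p + t
E*V(Z, -83) = (-83 + 20)/27 = (1/27)*(-63) = -7/3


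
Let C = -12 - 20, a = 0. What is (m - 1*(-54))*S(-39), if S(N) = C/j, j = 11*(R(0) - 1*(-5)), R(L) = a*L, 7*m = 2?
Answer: -2432/77 ≈ -31.584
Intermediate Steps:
m = 2/7 (m = (1/7)*2 = 2/7 ≈ 0.28571)
R(L) = 0 (R(L) = 0*L = 0)
C = -32
j = 55 (j = 11*(0 - 1*(-5)) = 11*(0 + 5) = 11*5 = 55)
S(N) = -32/55
(m - 1*(-54))*S(-39) = (2/7 - 1*(-54))*(-32/55) = (2/7 + 54)*(-32/55) = (380/7)*(-32/55) = -2432/77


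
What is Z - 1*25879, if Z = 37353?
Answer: 11474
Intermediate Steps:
Z - 1*25879 = 37353 - 1*25879 = 37353 - 25879 = 11474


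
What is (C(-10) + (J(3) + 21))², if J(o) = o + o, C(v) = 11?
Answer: 1444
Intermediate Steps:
J(o) = 2*o
(C(-10) + (J(3) + 21))² = (11 + (2*3 + 21))² = (11 + (6 + 21))² = (11 + 27)² = 38² = 1444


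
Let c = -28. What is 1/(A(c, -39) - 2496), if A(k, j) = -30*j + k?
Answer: -1/1354 ≈ -0.00073855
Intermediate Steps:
A(k, j) = k - 30*j
1/(A(c, -39) - 2496) = 1/((-28 - 30*(-39)) - 2496) = 1/((-28 + 1170) - 2496) = 1/(1142 - 2496) = 1/(-1354) = -1/1354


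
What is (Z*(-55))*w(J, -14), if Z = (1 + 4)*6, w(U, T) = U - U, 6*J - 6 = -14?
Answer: 0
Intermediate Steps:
J = -4/3 (J = 1 + (⅙)*(-14) = 1 - 7/3 = -4/3 ≈ -1.3333)
w(U, T) = 0
Z = 30 (Z = 5*6 = 30)
(Z*(-55))*w(J, -14) = (30*(-55))*0 = -1650*0 = 0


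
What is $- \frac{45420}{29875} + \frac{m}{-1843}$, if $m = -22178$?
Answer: $\frac{115771738}{11011925} \approx 10.513$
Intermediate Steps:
$- \frac{45420}{29875} + \frac{m}{-1843} = - \frac{45420}{29875} - \frac{22178}{-1843} = \left(-45420\right) \frac{1}{29875} - - \frac{22178}{1843} = - \frac{9084}{5975} + \frac{22178}{1843} = \frac{115771738}{11011925}$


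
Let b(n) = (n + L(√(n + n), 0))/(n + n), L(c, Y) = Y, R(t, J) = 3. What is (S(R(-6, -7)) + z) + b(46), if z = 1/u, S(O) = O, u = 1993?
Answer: 13953/3986 ≈ 3.5005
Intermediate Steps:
z = 1/1993 ≈ 0.00050176
b(n) = ½ (b(n) = (n + 0)/(n + n) = n/((2*n)) = n*(1/(2*n)) = ½)
(S(R(-6, -7)) + z) + b(46) = (3 + 1/1993) + ½ = 5980/1993 + ½ = 13953/3986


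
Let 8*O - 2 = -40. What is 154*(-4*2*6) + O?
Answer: -29587/4 ≈ -7396.8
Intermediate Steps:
O = -19/4 (O = ¼ + (⅛)*(-40) = ¼ - 5 = -19/4 ≈ -4.7500)
154*(-4*2*6) + O = 154*(-4*2*6) - 19/4 = 154*(-8*6) - 19/4 = 154*(-48) - 19/4 = -7392 - 19/4 = -29587/4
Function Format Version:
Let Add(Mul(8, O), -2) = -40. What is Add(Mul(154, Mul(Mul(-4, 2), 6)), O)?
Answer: Rational(-29587, 4) ≈ -7396.8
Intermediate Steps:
O = Rational(-19, 4) (O = Add(Rational(1, 4), Mul(Rational(1, 8), -40)) = Add(Rational(1, 4), -5) = Rational(-19, 4) ≈ -4.7500)
Add(Mul(154, Mul(Mul(-4, 2), 6)), O) = Add(Mul(154, Mul(Mul(-4, 2), 6)), Rational(-19, 4)) = Add(Mul(154, Mul(-8, 6)), Rational(-19, 4)) = Add(Mul(154, -48), Rational(-19, 4)) = Add(-7392, Rational(-19, 4)) = Rational(-29587, 4)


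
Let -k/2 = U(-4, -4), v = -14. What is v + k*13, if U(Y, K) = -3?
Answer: 64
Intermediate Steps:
k = 6 (k = -2*(-3) = 6)
v + k*13 = -14 + 6*13 = -14 + 78 = 64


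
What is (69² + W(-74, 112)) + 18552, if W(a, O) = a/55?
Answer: 1282141/55 ≈ 23312.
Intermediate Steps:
W(a, O) = a/55 (W(a, O) = a*(1/55) = a/55)
(69² + W(-74, 112)) + 18552 = (69² + (1/55)*(-74)) + 18552 = (4761 - 74/55) + 18552 = 261781/55 + 18552 = 1282141/55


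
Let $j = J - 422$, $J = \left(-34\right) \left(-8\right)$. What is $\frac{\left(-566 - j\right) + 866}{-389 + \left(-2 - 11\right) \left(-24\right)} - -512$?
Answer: $\frac{38974}{77} \approx 506.16$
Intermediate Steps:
$J = 272$
$j = -150$ ($j = 272 - 422 = -150$)
$\frac{\left(-566 - j\right) + 866}{-389 + \left(-2 - 11\right) \left(-24\right)} - -512 = \frac{\left(-566 - -150\right) + 866}{-389 + \left(-2 - 11\right) \left(-24\right)} - -512 = \frac{\left(-566 + 150\right) + 866}{-389 - -312} + 512 = \frac{-416 + 866}{-389 + 312} + 512 = \frac{450}{-77} + 512 = 450 \left(- \frac{1}{77}\right) + 512 = - \frac{450}{77} + 512 = \frac{38974}{77}$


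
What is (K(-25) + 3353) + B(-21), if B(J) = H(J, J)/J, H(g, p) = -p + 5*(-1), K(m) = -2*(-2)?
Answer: 70481/21 ≈ 3356.2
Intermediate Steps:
K(m) = 4
H(g, p) = -5 - p (H(g, p) = -p - 5 = -5 - p)
B(J) = (-5 - J)/J
(K(-25) + 3353) + B(-21) = (4 + 3353) + (-5 - 1*(-21))/(-21) = 3357 - (-5 + 21)/21 = 3357 - 1/21*16 = 3357 - 16/21 = 70481/21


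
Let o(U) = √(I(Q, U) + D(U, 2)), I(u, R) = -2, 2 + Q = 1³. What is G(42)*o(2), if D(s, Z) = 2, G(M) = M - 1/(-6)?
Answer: 0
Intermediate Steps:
G(M) = ⅙ + M (G(M) = M - 1*(-⅙) = M + ⅙ = ⅙ + M)
Q = -1 (Q = -2 + 1³ = -2 + 1 = -1)
o(U) = 0 (o(U) = √(-2 + 2) = √0 = 0)
G(42)*o(2) = (⅙ + 42)*0 = (253/6)*0 = 0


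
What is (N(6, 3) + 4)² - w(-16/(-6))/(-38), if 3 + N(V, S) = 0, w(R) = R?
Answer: 61/57 ≈ 1.0702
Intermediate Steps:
N(V, S) = -3 (N(V, S) = -3 + 0 = -3)
(N(6, 3) + 4)² - w(-16/(-6))/(-38) = (-3 + 4)² - (-16/(-6))/(-38) = 1² - (-16*(-⅙))*(-1)/38 = 1 - 8*(-1)/(3*38) = 1 - 1*(-4/57) = 1 + 4/57 = 61/57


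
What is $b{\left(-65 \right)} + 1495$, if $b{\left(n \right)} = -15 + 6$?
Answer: $1486$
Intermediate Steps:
$b{\left(n \right)} = -9$
$b{\left(-65 \right)} + 1495 = -9 + 1495 = 1486$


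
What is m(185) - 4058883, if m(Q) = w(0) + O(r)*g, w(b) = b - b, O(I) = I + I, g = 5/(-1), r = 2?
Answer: -4058903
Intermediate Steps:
g = -5 (g = 5*(-1) = -5)
O(I) = 2*I
w(b) = 0
m(Q) = -20 (m(Q) = 0 + (2*2)*(-5) = 0 + 4*(-5) = 0 - 20 = -20)
m(185) - 4058883 = -20 - 4058883 = -4058903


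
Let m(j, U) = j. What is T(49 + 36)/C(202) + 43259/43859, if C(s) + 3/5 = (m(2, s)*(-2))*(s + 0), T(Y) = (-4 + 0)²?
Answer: 171387417/177321937 ≈ 0.96653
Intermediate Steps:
T(Y) = 16 (T(Y) = (-4)² = 16)
C(s) = -⅗ - 4*s (C(s) = -⅗ + (2*(-2))*(s + 0) = -⅗ - 4*s)
T(49 + 36)/C(202) + 43259/43859 = 16/(-⅗ - 4*202) + 43259/43859 = 16/(-⅗ - 808) + 43259*(1/43859) = 16/(-4043/5) + 43259/43859 = 16*(-5/4043) + 43259/43859 = -80/4043 + 43259/43859 = 171387417/177321937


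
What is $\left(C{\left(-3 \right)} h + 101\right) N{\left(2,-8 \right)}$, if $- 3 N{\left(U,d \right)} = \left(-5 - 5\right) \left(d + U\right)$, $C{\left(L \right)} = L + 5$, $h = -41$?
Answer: $-380$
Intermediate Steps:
$C{\left(L \right)} = 5 + L$
$N{\left(U,d \right)} = \frac{10 U}{3} + \frac{10 d}{3}$ ($N{\left(U,d \right)} = - \frac{\left(-5 - 5\right) \left(d + U\right)}{3} = - \frac{\left(-10\right) \left(U + d\right)}{3} = - \frac{- 10 U - 10 d}{3} = \frac{10 U}{3} + \frac{10 d}{3}$)
$\left(C{\left(-3 \right)} h + 101\right) N{\left(2,-8 \right)} = \left(\left(5 - 3\right) \left(-41\right) + 101\right) \left(\frac{10}{3} \cdot 2 + \frac{10}{3} \left(-8\right)\right) = \left(2 \left(-41\right) + 101\right) \left(\frac{20}{3} - \frac{80}{3}\right) = \left(-82 + 101\right) \left(-20\right) = 19 \left(-20\right) = -380$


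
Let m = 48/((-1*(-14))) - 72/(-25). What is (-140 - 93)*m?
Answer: -257232/175 ≈ -1469.9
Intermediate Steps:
m = 1104/175 (m = 48/14 - 72*(-1/25) = 48*(1/14) + 72/25 = 24/7 + 72/25 = 1104/175 ≈ 6.3086)
(-140 - 93)*m = (-140 - 93)*(1104/175) = -233*1104/175 = -257232/175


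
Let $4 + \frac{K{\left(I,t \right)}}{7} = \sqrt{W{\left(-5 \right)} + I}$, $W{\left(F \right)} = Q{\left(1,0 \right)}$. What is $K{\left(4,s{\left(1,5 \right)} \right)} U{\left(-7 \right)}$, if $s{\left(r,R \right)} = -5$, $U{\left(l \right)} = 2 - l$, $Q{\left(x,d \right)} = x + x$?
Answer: $-252 + 63 \sqrt{6} \approx -97.682$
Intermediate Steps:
$Q{\left(x,d \right)} = 2 x$
$W{\left(F \right)} = 2$ ($W{\left(F \right)} = 2 \cdot 1 = 2$)
$K{\left(I,t \right)} = -28 + 7 \sqrt{2 + I}$
$K{\left(4,s{\left(1,5 \right)} \right)} U{\left(-7 \right)} = \left(-28 + 7 \sqrt{2 + 4}\right) \left(2 - -7\right) = \left(-28 + 7 \sqrt{6}\right) \left(2 + 7\right) = \left(-28 + 7 \sqrt{6}\right) 9 = -252 + 63 \sqrt{6}$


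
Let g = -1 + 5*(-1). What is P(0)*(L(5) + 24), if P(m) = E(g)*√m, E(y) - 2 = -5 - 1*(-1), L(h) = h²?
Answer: 0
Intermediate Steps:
g = -6 (g = -1 - 5 = -6)
E(y) = -2 (E(y) = 2 + (-5 - 1*(-1)) = 2 + (-5 + 1) = 2 - 4 = -2)
P(m) = -2*√m
P(0)*(L(5) + 24) = (-2*√0)*(5² + 24) = (-2*0)*(25 + 24) = 0*49 = 0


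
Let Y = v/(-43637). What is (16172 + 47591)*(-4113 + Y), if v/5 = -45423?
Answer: -11429636731758/43637 ≈ -2.6193e+8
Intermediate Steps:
v = -227115 (v = 5*(-45423) = -227115)
Y = 227115/43637 (Y = -227115/(-43637) = -227115*(-1/43637) = 227115/43637 ≈ 5.2046)
(16172 + 47591)*(-4113 + Y) = (16172 + 47591)*(-4113 + 227115/43637) = 63763*(-179251866/43637) = -11429636731758/43637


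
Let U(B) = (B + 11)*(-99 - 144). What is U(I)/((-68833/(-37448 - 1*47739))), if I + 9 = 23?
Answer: -30441825/4049 ≈ -7518.4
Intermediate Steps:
I = 14 (I = -9 + 23 = 14)
U(B) = -2673 - 243*B (U(B) = (11 + B)*(-243) = -2673 - 243*B)
U(I)/((-68833/(-37448 - 1*47739))) = (-2673 - 243*14)/((-68833/(-37448 - 1*47739))) = (-2673 - 3402)/((-68833/(-37448 - 47739))) = -6075/((-68833/(-85187))) = -6075/((-68833*(-1/85187))) = -6075/4049/5011 = -6075*5011/4049 = -30441825/4049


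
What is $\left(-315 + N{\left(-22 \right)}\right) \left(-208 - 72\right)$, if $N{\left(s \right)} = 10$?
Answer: $85400$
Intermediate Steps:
$\left(-315 + N{\left(-22 \right)}\right) \left(-208 - 72\right) = \left(-315 + 10\right) \left(-208 - 72\right) = - 305 \left(-208 - 72\right) = \left(-305\right) \left(-280\right) = 85400$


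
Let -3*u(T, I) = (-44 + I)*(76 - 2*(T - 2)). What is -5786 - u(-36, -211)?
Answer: -18706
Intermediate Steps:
u(T, I) = -(-44 + I)*(80 - 2*T)/3 (u(T, I) = -(-44 + I)*(76 - 2*(T - 2))/3 = -(-44 + I)*(76 - 2*(-2 + T))/3 = -(-44 + I)*(76 + (4 - 2*T))/3 = -(-44 + I)*(80 - 2*T)/3)
-5786 - u(-36, -211) = -5786 - (3520/3 - 88/3*(-36) - 80/3*(-211) + (⅔)*(-211)*(-36)) = -5786 - (3520/3 + 1056 + 16880/3 + 5064) = -5786 - 1*12920 = -5786 - 12920 = -18706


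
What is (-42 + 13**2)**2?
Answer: 16129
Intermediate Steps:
(-42 + 13**2)**2 = (-42 + 169)**2 = 127**2 = 16129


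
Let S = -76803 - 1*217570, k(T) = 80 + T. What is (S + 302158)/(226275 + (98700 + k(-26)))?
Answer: 2595/108343 ≈ 0.023952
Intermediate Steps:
S = -294373 (S = -76803 - 217570 = -294373)
(S + 302158)/(226275 + (98700 + k(-26))) = (-294373 + 302158)/(226275 + (98700 + (80 - 26))) = 7785/(226275 + (98700 + 54)) = 7785/(226275 + 98754) = 7785/325029 = 7785*(1/325029) = 2595/108343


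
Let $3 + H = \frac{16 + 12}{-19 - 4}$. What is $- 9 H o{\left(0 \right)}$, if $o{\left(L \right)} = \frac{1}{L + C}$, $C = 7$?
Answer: $\frac{873}{161} \approx 5.4224$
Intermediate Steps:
$H = - \frac{97}{23}$ ($H = -3 + \frac{16 + 12}{-19 - 4} = -3 + \frac{28}{-23} = -3 + 28 \left(- \frac{1}{23}\right) = -3 - \frac{28}{23} = - \frac{97}{23} \approx -4.2174$)
$o{\left(L \right)} = \frac{1}{7 + L}$ ($o{\left(L \right)} = \frac{1}{L + 7} = \frac{1}{7 + L}$)
$- 9 H o{\left(0 \right)} = \frac{\left(-9\right) \left(- \frac{97}{23}\right)}{7 + 0} = \frac{873}{23 \cdot 7} = \frac{873}{23} \cdot \frac{1}{7} = \frac{873}{161}$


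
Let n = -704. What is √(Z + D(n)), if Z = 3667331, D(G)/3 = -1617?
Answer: 4*√228905 ≈ 1913.8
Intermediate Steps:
D(G) = -4851 (D(G) = 3*(-1617) = -4851)
√(Z + D(n)) = √(3667331 - 4851) = √3662480 = 4*√228905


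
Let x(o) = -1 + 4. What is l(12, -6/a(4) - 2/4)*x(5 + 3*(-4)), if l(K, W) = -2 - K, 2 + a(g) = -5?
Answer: -42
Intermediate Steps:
a(g) = -7 (a(g) = -2 - 5 = -7)
x(o) = 3
l(12, -6/a(4) - 2/4)*x(5 + 3*(-4)) = (-2 - 1*12)*3 = (-2 - 12)*3 = -14*3 = -42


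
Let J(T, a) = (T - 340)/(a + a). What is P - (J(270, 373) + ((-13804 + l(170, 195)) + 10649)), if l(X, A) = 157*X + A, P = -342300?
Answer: -136529155/373 ≈ -3.6603e+5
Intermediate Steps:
J(T, a) = (-340 + T)/(2*a) (J(T, a) = (-340 + T)/((2*a)) = (-340 + T)*(1/(2*a)) = (-340 + T)/(2*a))
l(X, A) = A + 157*X
P - (J(270, 373) + ((-13804 + l(170, 195)) + 10649)) = -342300 - ((½)*(-340 + 270)/373 + ((-13804 + (195 + 157*170)) + 10649)) = -342300 - ((½)*(1/373)*(-70) + ((-13804 + (195 + 26690)) + 10649)) = -342300 - (-35/373 + ((-13804 + 26885) + 10649)) = -342300 - (-35/373 + (13081 + 10649)) = -342300 - (-35/373 + 23730) = -342300 - 1*8851255/373 = -342300 - 8851255/373 = -136529155/373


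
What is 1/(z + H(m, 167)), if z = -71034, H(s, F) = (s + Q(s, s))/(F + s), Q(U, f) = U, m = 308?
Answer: -475/33740534 ≈ -1.4078e-5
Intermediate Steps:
H(s, F) = 2*s/(F + s) (H(s, F) = (s + s)/(F + s) = (2*s)/(F + s) = 2*s/(F + s))
1/(z + H(m, 167)) = 1/(-71034 + 2*308/(167 + 308)) = 1/(-71034 + 2*308/475) = 1/(-71034 + 2*308*(1/475)) = 1/(-71034 + 616/475) = 1/(-33740534/475) = -475/33740534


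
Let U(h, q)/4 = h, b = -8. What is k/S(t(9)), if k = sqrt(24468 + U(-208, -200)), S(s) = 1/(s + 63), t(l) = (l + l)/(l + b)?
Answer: 162*sqrt(5909) ≈ 12453.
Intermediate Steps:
t(l) = 2*l/(-8 + l) (t(l) = (l + l)/(l - 8) = (2*l)/(-8 + l) = 2*l/(-8 + l))
S(s) = 1/(63 + s)
U(h, q) = 4*h
k = 2*sqrt(5909) (k = sqrt(24468 + 4*(-208)) = sqrt(24468 - 832) = sqrt(23636) = 2*sqrt(5909) ≈ 153.74)
k/S(t(9)) = (2*sqrt(5909))/(1/(63 + 2*9/(-8 + 9))) = (2*sqrt(5909))/(1/(63 + 2*9/1)) = (2*sqrt(5909))/(1/(63 + 2*9*1)) = (2*sqrt(5909))/(1/(63 + 18)) = (2*sqrt(5909))/(1/81) = (2*sqrt(5909))*81 = 162*sqrt(5909)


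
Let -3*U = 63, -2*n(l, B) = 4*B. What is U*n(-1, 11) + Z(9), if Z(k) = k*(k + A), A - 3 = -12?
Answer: 462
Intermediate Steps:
n(l, B) = -2*B
A = -9 (A = 3 - 12 = -9)
U = -21 (U = -1/3*63 = -21)
Z(k) = k*(-9 + k) (Z(k) = k*(k - 9) = k*(-9 + k))
U*n(-1, 11) + Z(9) = -(-42)*11 + 9*(-9 + 9) = -21*(-22) + 9*0 = 462 + 0 = 462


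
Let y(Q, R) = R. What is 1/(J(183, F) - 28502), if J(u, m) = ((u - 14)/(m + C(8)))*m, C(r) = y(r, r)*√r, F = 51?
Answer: -59101109/1672045500241 + 137904*√2/1672045500241 ≈ -3.5230e-5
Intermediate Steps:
C(r) = r^(3/2) (C(r) = r*√r = r^(3/2))
J(u, m) = m*(-14 + u)/(m + 16*√2) (J(u, m) = ((u - 14)/(m + 8^(3/2)))*m = ((-14 + u)/(m + 16*√2))*m = m*(-14 + u)/(m + 16*√2))
1/(J(183, F) - 28502) = 1/(51*(-14 + 183)/(51 + 16*√2) - 28502) = 1/(51*169/(51 + 16*√2) - 28502) = 1/(8619/(51 + 16*√2) - 28502) = 1/(-28502 + 8619/(51 + 16*√2))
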